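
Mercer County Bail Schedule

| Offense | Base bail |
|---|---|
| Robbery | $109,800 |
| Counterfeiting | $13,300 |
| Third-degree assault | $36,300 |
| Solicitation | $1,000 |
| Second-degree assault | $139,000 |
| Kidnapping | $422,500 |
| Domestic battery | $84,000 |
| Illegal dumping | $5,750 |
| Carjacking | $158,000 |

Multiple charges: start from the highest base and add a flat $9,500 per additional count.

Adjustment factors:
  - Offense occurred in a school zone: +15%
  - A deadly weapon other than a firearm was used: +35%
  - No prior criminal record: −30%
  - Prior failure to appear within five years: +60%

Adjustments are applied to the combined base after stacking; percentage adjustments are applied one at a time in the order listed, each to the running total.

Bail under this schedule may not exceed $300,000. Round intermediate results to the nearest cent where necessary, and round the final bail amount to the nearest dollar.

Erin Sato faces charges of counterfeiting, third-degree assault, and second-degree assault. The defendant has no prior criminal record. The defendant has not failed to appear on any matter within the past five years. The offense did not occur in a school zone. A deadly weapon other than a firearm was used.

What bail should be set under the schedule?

Base amounts from the schedule: counterfeiting $13,300; third-degree assault $36,300; second-degree assault $139,000.
Stacking rule: highest base plus $9,500 per additional charge. Highest is second-degree assault at $139,000; 2 additional charges → +$19,000. Combined base = $158,000.
A deadly weapon other than a firearm was used (+35%): $158,000 × 1.35 = $213,300.
No prior criminal record (−30%): $213,300 × 0.7 = $149,310.
$149,310 is within the $300,000 maximum.

$149,310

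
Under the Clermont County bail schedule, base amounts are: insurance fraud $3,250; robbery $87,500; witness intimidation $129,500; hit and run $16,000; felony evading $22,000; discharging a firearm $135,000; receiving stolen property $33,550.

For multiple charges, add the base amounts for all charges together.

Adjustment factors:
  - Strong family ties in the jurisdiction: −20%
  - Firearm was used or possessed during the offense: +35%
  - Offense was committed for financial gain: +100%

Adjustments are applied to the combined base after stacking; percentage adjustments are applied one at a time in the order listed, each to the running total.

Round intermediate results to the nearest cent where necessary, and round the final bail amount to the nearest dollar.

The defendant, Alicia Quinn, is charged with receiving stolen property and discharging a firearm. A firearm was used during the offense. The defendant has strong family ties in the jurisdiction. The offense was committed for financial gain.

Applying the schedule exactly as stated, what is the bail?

Base amounts from the schedule: receiving stolen property $33,550; discharging a firearm $135,000.
Stacking rule: sum of all bases. $33,550 + $135,000 = $168,550.
Strong family ties in the jurisdiction (−20%): $168,550 × 0.8 = $134,840.
Firearm was used or possessed during the offense (+35%): $134,840 × 1.35 = $182,034.
Offense was committed for financial gain (+100%): $182,034 × 2 = $364,068.

$364,068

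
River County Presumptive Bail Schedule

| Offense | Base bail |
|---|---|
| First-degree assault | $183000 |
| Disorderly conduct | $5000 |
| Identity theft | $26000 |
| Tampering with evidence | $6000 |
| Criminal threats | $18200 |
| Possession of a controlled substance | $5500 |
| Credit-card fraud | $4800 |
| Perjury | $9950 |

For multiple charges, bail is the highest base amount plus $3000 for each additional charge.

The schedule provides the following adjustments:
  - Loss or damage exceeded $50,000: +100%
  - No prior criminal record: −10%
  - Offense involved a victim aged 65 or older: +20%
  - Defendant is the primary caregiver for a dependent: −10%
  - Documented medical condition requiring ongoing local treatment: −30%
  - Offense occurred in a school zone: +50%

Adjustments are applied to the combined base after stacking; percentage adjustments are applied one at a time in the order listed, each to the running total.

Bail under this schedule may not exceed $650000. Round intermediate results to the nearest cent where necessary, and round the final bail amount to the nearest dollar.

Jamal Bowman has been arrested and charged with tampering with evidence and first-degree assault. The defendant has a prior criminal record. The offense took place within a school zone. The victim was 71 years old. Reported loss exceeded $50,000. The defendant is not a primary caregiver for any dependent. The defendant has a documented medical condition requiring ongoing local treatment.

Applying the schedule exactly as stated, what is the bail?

Base amounts from the schedule: tampering with evidence $6000; first-degree assault $183000.
Stacking rule: highest base plus $3000 per additional charge. Highest is first-degree assault at $183000; 1 additional charge → +$3000. Combined base = $186000.
Loss or damage exceeded $50,000 (+100%): $186000 × 2 = $372000.
Offense involved a victim aged 65 or older (+20%): $372000 × 1.2 = $446400.
Documented medical condition requiring ongoing local treatment (−30%): $446400 × 0.7 = $312480.
Offense occurred in a school zone (+50%): $312480 × 1.5 = $468720.
$468720 is within the $650000 maximum.

$468720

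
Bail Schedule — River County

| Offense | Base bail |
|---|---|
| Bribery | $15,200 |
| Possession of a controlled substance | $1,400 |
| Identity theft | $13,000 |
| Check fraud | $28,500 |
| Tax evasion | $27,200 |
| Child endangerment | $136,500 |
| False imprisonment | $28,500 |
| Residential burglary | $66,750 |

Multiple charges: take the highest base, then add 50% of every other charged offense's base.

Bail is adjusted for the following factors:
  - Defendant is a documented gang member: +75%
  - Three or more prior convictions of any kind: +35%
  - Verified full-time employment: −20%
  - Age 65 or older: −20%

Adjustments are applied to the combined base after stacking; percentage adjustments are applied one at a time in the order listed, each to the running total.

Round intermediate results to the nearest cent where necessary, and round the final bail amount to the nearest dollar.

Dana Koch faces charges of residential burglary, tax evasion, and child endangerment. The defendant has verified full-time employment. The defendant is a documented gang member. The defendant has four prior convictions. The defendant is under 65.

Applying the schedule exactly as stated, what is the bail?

Base amounts from the schedule: residential burglary $66,750; tax evasion $27,200; child endangerment $136,500.
Stacking rule: highest base plus 50% of each additional charge. Highest is child endangerment at $136,500. Additional: $66,750 × 50% = $33,375; $27,200 × 50% = $13,600. Combined base = $136,500 + $46,975 = $183,475.
Defendant is a documented gang member (+75%): $183,475 × 1.75 = $321,081.25.
Three or more prior convictions of any kind (+35%): $321,081.25 × 1.35 = $433,459.69.
Verified full-time employment (−20%): $433,459.69 × 0.8 = $346,767.75.
Rounded to the nearest dollar: $346,768.

$346,768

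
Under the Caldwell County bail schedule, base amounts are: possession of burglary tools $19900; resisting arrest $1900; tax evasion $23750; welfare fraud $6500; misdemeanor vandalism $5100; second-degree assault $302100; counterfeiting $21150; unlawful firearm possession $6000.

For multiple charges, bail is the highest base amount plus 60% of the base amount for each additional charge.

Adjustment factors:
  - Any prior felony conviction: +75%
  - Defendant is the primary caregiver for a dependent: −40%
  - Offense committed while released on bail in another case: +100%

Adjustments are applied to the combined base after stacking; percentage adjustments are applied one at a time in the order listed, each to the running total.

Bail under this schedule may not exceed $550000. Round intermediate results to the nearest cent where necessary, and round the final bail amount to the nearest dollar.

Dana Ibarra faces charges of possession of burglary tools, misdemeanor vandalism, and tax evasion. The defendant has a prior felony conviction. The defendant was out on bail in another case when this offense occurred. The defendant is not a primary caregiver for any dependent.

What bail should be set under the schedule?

$135625

Base amounts from the schedule: possession of burglary tools $19900; misdemeanor vandalism $5100; tax evasion $23750.
Stacking rule: highest base plus 60% of each additional charge. Highest is tax evasion at $23750. Additional: $19900 × 60% = $11940; $5100 × 60% = $3060. Combined base = $23750 + $15000 = $38750.
Any prior felony conviction (+75%): $38750 × 1.75 = $67812.50.
Offense committed while released on bail in another case (+100%): $67812.50 × 2 = $135625.
$135625 is within the $550000 maximum.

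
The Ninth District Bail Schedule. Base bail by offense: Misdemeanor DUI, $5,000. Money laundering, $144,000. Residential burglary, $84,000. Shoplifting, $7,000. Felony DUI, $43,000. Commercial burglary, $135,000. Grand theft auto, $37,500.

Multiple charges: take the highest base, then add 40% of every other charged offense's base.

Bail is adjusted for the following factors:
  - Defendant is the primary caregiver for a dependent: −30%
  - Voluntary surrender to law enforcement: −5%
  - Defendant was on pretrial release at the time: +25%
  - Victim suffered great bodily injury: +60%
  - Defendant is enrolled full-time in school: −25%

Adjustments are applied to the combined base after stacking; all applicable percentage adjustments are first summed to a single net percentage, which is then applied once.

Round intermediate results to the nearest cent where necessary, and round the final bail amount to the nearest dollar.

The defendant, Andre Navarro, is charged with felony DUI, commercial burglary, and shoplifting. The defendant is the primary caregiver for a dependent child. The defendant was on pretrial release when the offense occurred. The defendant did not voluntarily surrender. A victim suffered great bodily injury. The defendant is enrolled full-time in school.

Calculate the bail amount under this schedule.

$201,500

Base amounts from the schedule: felony DUI $43,000; commercial burglary $135,000; shoplifting $7,000.
Stacking rule: highest base plus 40% of each additional charge. Highest is commercial burglary at $135,000. Additional: $43,000 × 40% = $17,200; $7,000 × 40% = $2,800. Combined base = $135,000 + $20,000 = $155,000.
Net percentage adjustment: −30% +25% +60% −25% = +30%. $155,000 × 1.3 = $201,500.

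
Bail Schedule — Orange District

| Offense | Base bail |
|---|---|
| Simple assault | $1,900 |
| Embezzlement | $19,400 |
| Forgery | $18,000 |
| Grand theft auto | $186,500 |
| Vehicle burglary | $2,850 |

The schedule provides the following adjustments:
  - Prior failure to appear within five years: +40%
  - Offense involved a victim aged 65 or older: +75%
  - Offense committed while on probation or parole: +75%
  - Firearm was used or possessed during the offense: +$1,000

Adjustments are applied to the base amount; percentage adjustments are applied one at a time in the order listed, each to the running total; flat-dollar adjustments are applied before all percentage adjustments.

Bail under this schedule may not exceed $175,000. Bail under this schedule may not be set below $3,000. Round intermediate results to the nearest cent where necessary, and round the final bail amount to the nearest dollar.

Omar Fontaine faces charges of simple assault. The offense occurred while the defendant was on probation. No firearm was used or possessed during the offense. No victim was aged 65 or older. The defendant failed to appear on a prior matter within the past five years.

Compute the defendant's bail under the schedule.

Base amounts from the schedule: simple assault $1,900.
Single charge. Combined base = $1,900.
Prior failure to appear within five years (+40%): $1,900 × 1.4 = $2,660.
Offense committed while on probation or parole (+75%): $2,660 × 1.75 = $4,655.
$4,655 is within the $175,000 maximum.
$4,655 is at or above the $3,000 minimum.

$4,655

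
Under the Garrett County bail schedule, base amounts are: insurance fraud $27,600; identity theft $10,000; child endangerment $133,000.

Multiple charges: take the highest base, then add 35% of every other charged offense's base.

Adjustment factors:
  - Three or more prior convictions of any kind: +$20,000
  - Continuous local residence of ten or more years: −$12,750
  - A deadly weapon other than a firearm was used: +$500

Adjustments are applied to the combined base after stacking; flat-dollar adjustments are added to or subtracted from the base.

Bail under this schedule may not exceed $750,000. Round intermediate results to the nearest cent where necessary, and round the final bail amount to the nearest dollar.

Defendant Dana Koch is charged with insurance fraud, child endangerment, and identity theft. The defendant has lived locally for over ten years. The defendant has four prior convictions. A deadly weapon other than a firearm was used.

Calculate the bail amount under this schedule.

$153,910

Base amounts from the schedule: insurance fraud $27,600; child endangerment $133,000; identity theft $10,000.
Stacking rule: highest base plus 35% of each additional charge. Highest is child endangerment at $133,000. Additional: $27,600 × 35% = $9,660; $10,000 × 35% = $3,500. Combined base = $133,000 + $13,160 = $146,160.
Three or more prior convictions of any kind (+$20,000 flat): $146,160 + $20,000 = $166,160.
Continuous local residence of ten or more years (−$12,750 flat): $166,160 − $12,750 = $153,410.
A deadly weapon other than a firearm was used (+$500 flat): $153,410 + $500 = $153,910.
$153,910 is within the $750,000 maximum.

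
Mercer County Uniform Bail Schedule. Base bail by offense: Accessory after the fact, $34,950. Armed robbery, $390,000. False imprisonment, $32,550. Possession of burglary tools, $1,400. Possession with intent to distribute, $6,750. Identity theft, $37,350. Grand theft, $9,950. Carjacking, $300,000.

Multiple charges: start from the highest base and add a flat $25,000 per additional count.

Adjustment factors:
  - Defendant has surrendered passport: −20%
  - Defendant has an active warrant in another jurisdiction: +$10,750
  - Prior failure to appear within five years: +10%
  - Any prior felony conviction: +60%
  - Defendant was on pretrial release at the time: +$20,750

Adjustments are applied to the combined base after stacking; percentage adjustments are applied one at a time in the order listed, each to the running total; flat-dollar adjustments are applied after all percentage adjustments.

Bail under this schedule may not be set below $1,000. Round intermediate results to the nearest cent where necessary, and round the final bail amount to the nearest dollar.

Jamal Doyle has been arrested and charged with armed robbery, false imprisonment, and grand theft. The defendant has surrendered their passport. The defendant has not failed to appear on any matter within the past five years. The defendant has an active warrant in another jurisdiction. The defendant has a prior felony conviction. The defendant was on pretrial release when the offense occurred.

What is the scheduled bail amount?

$594,700

Base amounts from the schedule: armed robbery $390,000; false imprisonment $32,550; grand theft $9,950.
Stacking rule: highest base plus $25,000 per additional charge. Highest is armed robbery at $390,000; 2 additional charges → +$50,000. Combined base = $440,000.
Defendant has surrendered passport (−20%): $440,000 × 0.8 = $352,000.
Any prior felony conviction (+60%): $352,000 × 1.6 = $563,200.
Defendant has an active warrant in another jurisdiction (+$10,750 flat): $563,200 + $10,750 = $573,950.
Defendant was on pretrial release at the time (+$20,750 flat): $573,950 + $20,750 = $594,700.
$594,700 is at or above the $1,000 minimum.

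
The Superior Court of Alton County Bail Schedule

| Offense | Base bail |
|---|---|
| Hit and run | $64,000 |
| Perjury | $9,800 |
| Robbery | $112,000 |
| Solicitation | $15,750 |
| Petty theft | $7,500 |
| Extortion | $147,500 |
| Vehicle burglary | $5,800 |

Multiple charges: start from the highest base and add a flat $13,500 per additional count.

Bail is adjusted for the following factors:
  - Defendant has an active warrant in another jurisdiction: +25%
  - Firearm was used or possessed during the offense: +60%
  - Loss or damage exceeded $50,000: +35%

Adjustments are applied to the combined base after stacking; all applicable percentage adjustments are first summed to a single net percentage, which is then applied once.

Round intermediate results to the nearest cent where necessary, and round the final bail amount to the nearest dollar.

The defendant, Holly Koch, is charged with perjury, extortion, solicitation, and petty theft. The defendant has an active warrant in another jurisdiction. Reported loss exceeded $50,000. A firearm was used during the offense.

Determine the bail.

Base amounts from the schedule: perjury $9,800; extortion $147,500; solicitation $15,750; petty theft $7,500.
Stacking rule: highest base plus $13,500 per additional charge. Highest is extortion at $147,500; 3 additional charges → +$40,500. Combined base = $188,000.
Net percentage adjustment: +25% +60% +35% = +120%. $188,000 × 2.2 = $413,600.

$413,600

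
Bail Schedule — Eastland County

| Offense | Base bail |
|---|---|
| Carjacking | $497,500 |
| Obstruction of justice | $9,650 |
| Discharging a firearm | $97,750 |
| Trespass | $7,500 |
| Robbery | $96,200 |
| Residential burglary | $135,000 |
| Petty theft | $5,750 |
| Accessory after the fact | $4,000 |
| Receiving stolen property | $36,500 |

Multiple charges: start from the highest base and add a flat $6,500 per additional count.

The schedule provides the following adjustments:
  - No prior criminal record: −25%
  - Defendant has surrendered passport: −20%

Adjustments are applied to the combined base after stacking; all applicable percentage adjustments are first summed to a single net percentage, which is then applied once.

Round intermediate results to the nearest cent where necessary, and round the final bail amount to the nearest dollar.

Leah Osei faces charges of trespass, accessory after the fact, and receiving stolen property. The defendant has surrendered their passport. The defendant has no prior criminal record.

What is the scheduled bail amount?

Base amounts from the schedule: trespass $7,500; accessory after the fact $4,000; receiving stolen property $36,500.
Stacking rule: highest base plus $6,500 per additional charge. Highest is receiving stolen property at $36,500; 2 additional charges → +$13,000. Combined base = $49,500.
Net percentage adjustment: −25% −20% = −45%. $49,500 × 0.55 = $27,225.

$27,225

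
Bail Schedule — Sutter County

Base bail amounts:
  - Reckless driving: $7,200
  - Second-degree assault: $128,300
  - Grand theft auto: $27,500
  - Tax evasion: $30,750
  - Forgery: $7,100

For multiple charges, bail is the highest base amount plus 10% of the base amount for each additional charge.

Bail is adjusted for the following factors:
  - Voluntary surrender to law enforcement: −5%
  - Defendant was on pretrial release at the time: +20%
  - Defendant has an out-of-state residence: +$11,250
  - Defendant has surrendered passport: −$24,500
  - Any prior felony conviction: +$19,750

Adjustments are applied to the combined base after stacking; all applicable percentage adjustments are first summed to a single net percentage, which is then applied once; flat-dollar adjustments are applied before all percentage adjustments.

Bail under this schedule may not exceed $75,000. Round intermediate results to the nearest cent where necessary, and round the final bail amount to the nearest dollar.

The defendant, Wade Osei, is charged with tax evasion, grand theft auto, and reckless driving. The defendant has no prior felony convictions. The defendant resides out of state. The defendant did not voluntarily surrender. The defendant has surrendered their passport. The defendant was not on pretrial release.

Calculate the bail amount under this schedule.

$20,970

Base amounts from the schedule: tax evasion $30,750; grand theft auto $27,500; reckless driving $7,200.
Stacking rule: highest base plus 10% of each additional charge. Highest is tax evasion at $30,750. Additional: $27,500 × 10% = $2,750; $7,200 × 10% = $720. Combined base = $30,750 + $3,470 = $34,220.
Defendant has an out-of-state residence (+$11,250 flat): $34,220 + $11,250 = $45,470.
Defendant has surrendered passport (−$24,500 flat): $45,470 − $24,500 = $20,970.
$20,970 is within the $75,000 maximum.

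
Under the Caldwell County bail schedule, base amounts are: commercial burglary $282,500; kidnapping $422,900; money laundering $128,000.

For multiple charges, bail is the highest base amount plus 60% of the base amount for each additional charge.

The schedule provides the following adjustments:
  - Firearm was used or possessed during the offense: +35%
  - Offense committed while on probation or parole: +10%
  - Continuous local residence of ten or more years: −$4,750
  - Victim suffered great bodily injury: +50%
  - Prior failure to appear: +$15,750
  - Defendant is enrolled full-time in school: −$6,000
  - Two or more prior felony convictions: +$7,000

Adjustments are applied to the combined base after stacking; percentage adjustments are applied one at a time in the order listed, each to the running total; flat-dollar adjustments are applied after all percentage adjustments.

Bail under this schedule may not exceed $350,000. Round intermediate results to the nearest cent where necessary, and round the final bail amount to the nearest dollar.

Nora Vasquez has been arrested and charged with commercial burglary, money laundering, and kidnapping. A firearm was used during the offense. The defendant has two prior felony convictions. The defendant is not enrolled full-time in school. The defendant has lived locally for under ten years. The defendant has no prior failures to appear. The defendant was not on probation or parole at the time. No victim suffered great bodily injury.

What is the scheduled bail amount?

Base amounts from the schedule: commercial burglary $282,500; money laundering $128,000; kidnapping $422,900.
Stacking rule: highest base plus 60% of each additional charge. Highest is kidnapping at $422,900. Additional: $282,500 × 60% = $169,500; $128,000 × 60% = $76,800. Combined base = $422,900 + $246,300 = $669,200.
Firearm was used or possessed during the offense (+35%): $669,200 × 1.35 = $903,420.
Two or more prior felony convictions (+$7,000 flat): $903,420 + $7,000 = $910,420.
Result $910,420 exceeds the maximum of $350,000; bail is capped at $350,000.

$350,000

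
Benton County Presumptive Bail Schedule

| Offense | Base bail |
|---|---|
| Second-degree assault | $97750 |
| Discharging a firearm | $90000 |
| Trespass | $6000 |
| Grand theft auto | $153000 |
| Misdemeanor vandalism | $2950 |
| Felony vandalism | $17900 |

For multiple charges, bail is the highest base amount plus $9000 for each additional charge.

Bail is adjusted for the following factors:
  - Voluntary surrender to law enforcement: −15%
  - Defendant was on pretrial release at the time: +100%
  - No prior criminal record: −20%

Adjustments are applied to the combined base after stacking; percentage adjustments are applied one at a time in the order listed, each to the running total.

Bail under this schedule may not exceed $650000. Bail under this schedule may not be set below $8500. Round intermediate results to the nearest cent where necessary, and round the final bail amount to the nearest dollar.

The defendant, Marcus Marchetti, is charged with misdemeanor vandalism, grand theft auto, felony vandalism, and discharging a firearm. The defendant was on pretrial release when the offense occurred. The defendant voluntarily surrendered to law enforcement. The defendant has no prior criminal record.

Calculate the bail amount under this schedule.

Base amounts from the schedule: misdemeanor vandalism $2950; grand theft auto $153000; felony vandalism $17900; discharging a firearm $90000.
Stacking rule: highest base plus $9000 per additional charge. Highest is grand theft auto at $153000; 3 additional charges → +$27000. Combined base = $180000.
Voluntary surrender to law enforcement (−15%): $180000 × 0.85 = $153000.
Defendant was on pretrial release at the time (+100%): $153000 × 2 = $306000.
No prior criminal record (−20%): $306000 × 0.8 = $244800.
$244800 is within the $650000 maximum.
$244800 is at or above the $8500 minimum.

$244800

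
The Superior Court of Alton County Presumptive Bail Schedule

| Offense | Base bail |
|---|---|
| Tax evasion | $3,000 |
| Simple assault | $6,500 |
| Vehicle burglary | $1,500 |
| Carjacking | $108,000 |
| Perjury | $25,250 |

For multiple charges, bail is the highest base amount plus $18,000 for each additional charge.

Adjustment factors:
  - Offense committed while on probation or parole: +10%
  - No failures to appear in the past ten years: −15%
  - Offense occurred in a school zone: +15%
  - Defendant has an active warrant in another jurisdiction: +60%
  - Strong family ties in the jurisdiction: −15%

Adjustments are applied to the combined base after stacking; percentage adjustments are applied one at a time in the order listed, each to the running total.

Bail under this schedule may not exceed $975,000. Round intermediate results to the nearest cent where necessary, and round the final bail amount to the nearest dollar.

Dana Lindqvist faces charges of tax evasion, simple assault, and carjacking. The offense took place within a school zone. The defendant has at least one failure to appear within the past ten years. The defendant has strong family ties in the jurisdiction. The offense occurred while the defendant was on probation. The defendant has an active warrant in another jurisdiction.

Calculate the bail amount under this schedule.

$247,738

Base amounts from the schedule: tax evasion $3,000; simple assault $6,500; carjacking $108,000.
Stacking rule: highest base plus $18,000 per additional charge. Highest is carjacking at $108,000; 2 additional charges → +$36,000. Combined base = $144,000.
Offense committed while on probation or parole (+10%): $144,000 × 1.1 = $158,400.
Offense occurred in a school zone (+15%): $158,400 × 1.15 = $182,160.
Defendant has an active warrant in another jurisdiction (+60%): $182,160 × 1.6 = $291,456.
Strong family ties in the jurisdiction (−15%): $291,456 × 0.85 = $247,737.60.
$247,737.60 is within the $975,000 maximum.
Rounded to the nearest dollar: $247,738.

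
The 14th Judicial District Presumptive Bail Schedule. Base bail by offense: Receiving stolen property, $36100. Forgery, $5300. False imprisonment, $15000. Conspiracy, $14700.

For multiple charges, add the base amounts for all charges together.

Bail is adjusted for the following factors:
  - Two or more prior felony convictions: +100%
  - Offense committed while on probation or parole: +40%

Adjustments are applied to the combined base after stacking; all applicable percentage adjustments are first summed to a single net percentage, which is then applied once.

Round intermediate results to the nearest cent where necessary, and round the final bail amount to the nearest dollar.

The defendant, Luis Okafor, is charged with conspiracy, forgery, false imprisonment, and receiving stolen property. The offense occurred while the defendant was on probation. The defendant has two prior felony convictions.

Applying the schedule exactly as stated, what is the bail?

Base amounts from the schedule: conspiracy $14700; forgery $5300; false imprisonment $15000; receiving stolen property $36100.
Stacking rule: sum of all bases. $14700 + $5300 + $15000 + $36100 = $71100.
Net percentage adjustment: +100% +40% = +140%. $71100 × 2.4 = $170640.

$170640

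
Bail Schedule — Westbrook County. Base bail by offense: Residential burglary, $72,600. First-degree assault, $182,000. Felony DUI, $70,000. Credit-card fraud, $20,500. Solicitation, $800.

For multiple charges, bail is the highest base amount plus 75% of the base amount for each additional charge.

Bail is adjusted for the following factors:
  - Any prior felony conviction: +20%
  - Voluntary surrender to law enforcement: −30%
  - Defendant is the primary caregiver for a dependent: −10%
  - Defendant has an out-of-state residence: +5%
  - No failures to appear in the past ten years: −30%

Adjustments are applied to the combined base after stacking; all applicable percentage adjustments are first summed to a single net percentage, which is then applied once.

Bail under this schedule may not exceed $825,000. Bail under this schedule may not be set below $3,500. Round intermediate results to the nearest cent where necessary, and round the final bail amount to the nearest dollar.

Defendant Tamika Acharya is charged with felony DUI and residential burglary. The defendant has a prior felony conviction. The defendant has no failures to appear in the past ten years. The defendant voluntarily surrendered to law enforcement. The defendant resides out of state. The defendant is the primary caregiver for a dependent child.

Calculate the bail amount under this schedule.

$68,805

Base amounts from the schedule: felony DUI $70,000; residential burglary $72,600.
Stacking rule: highest base plus 75% of each additional charge. Highest is residential burglary at $72,600. Additional: $70,000 × 75% = $52,500. Combined base = $72,600 + $52,500 = $125,100.
Net percentage adjustment: +20% −30% −10% +5% −30% = −45%. $125,100 × 0.55 = $68,805.
$68,805 is within the $825,000 maximum.
$68,805 is at or above the $3,500 minimum.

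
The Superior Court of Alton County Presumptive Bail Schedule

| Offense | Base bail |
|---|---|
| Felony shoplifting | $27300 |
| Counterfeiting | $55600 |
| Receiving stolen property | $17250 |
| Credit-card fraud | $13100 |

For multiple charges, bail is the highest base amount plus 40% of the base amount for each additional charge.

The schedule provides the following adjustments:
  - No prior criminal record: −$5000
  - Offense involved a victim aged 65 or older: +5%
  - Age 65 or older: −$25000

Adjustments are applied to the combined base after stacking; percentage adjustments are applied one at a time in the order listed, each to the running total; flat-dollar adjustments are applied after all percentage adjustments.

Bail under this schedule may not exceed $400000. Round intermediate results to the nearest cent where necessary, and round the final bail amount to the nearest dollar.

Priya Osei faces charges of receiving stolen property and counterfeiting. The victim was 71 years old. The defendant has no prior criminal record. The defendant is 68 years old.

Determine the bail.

Base amounts from the schedule: receiving stolen property $17250; counterfeiting $55600.
Stacking rule: highest base plus 40% of each additional charge. Highest is counterfeiting at $55600. Additional: $17250 × 40% = $6900. Combined base = $55600 + $6900 = $62500.
Offense involved a victim aged 65 or older (+5%): $62500 × 1.05 = $65625.
No prior criminal record (−$5000 flat): $65625 − $5000 = $60625.
Age 65 or older (−$25000 flat): $60625 − $25000 = $35625.
$35625 is within the $400000 maximum.

$35625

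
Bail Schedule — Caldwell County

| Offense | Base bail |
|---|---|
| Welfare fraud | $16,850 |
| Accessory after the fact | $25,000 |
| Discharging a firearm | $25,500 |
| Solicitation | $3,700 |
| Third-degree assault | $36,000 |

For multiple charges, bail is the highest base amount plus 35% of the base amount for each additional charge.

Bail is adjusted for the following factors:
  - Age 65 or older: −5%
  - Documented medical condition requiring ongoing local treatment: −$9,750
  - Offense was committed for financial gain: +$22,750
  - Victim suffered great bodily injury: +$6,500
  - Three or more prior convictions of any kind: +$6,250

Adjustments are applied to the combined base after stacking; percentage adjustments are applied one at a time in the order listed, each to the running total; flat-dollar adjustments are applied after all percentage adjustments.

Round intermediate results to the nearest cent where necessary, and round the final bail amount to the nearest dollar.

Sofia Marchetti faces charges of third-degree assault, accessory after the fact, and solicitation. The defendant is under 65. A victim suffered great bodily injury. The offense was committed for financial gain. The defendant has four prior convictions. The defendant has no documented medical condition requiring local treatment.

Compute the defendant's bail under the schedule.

Base amounts from the schedule: third-degree assault $36,000; accessory after the fact $25,000; solicitation $3,700.
Stacking rule: highest base plus 35% of each additional charge. Highest is third-degree assault at $36,000. Additional: $25,000 × 35% = $8,750; $3,700 × 35% = $1,295. Combined base = $36,000 + $10,045 = $46,045.
Offense was committed for financial gain (+$22,750 flat): $46,045 + $22,750 = $68,795.
Victim suffered great bodily injury (+$6,500 flat): $68,795 + $6,500 = $75,295.
Three or more prior convictions of any kind (+$6,250 flat): $75,295 + $6,250 = $81,545.

$81,545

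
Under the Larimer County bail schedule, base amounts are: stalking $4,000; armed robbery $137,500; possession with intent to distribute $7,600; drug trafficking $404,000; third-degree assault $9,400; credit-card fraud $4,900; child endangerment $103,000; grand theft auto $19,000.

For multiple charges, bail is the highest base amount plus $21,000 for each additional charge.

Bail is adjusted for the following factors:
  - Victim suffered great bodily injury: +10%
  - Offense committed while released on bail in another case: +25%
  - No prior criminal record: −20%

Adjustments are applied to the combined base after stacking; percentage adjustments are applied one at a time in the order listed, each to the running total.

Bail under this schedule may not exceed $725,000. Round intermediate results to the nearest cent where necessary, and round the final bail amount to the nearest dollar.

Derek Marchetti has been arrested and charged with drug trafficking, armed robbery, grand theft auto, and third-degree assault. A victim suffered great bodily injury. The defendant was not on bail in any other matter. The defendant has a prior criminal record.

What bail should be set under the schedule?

Base amounts from the schedule: drug trafficking $404,000; armed robbery $137,500; grand theft auto $19,000; third-degree assault $9,400.
Stacking rule: highest base plus $21,000 per additional charge. Highest is drug trafficking at $404,000; 3 additional charges → +$63,000. Combined base = $467,000.
Victim suffered great bodily injury (+10%): $467,000 × 1.1 = $513,700.
$513,700 is within the $725,000 maximum.

$513,700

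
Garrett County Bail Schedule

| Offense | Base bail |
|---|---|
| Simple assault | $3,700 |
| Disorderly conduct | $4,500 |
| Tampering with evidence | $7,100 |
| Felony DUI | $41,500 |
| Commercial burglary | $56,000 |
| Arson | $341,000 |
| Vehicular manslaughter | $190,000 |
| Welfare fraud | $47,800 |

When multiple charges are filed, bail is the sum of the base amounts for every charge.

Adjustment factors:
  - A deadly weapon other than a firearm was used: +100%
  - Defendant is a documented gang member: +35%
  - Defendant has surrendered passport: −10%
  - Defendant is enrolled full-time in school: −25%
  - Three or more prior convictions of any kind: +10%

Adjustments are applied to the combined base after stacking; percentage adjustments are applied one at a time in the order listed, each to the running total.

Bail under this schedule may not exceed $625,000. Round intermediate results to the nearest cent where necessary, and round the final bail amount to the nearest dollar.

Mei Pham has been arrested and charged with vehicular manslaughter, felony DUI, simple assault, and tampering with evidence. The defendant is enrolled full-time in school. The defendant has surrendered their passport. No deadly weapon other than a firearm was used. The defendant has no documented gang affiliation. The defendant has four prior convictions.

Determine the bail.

$179,908

Base amounts from the schedule: vehicular manslaughter $190,000; felony DUI $41,500; simple assault $3,700; tampering with evidence $7,100.
Stacking rule: sum of all bases. $190,000 + $41,500 + $3,700 + $7,100 = $242,300.
Defendant has surrendered passport (−10%): $242,300 × 0.9 = $218,070.
Defendant is enrolled full-time in school (−25%): $218,070 × 0.75 = $163,552.50.
Three or more prior convictions of any kind (+10%): $163,552.50 × 1.1 = $179,907.75.
$179,907.75 is within the $625,000 maximum.
Rounded to the nearest dollar: $179,908.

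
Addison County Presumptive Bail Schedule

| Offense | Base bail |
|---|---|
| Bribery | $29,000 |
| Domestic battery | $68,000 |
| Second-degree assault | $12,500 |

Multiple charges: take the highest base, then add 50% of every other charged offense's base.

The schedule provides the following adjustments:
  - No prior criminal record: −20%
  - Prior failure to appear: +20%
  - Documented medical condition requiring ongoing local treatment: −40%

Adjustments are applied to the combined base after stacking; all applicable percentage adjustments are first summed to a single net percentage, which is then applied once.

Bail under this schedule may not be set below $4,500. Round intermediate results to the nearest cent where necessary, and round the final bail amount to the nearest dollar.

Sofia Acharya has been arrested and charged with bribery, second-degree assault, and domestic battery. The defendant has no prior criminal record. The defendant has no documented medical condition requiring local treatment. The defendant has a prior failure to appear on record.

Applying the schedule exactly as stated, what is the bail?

Base amounts from the schedule: bribery $29,000; second-degree assault $12,500; domestic battery $68,000.
Stacking rule: highest base plus 50% of each additional charge. Highest is domestic battery at $68,000. Additional: $29,000 × 50% = $14,500; $12,500 × 50% = $6,250. Combined base = $68,000 + $20,750 = $88,750.
Net percentage adjustment: −20% +20% = +0%. $88,750 × 1 = $88,750.
$88,750 is at or above the $4,500 minimum.

$88,750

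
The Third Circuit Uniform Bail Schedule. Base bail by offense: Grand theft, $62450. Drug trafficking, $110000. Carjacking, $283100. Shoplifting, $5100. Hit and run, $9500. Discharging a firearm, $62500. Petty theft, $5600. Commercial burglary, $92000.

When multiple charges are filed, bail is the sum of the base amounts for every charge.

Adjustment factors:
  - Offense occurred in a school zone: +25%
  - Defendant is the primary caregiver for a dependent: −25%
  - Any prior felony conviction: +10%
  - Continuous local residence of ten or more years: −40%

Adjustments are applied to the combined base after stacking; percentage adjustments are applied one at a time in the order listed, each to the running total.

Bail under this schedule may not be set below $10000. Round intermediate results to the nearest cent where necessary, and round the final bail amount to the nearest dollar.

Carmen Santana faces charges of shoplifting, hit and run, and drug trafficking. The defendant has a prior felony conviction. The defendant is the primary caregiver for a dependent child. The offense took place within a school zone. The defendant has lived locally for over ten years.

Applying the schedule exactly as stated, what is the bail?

$77096

Base amounts from the schedule: shoplifting $5100; hit and run $9500; drug trafficking $110000.
Stacking rule: sum of all bases. $5100 + $9500 + $110000 = $124600.
Offense occurred in a school zone (+25%): $124600 × 1.25 = $155750.
Defendant is the primary caregiver for a dependent (−25%): $155750 × 0.75 = $116812.50.
Any prior felony conviction (+10%): $116812.50 × 1.1 = $128493.75.
Continuous local residence of ten or more years (−40%): $128493.75 × 0.6 = $77096.25.
$77096.25 is at or above the $10000 minimum.
Rounded to the nearest dollar: $77096.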